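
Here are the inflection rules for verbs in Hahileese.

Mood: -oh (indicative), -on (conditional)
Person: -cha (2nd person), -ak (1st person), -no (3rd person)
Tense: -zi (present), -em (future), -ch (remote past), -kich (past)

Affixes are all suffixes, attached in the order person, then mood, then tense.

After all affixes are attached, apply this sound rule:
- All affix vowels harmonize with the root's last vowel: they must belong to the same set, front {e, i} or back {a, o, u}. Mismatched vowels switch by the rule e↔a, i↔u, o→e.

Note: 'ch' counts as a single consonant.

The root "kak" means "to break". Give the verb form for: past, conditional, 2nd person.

Attach person 2nd person -cha → kakcha.
Attach mood conditional -on → kakchaon.
Attach tense past -kich → kakchaonkich.
Apply vowel harmony: kakchaonkich → kakchaonkuch.

kakchaonkuch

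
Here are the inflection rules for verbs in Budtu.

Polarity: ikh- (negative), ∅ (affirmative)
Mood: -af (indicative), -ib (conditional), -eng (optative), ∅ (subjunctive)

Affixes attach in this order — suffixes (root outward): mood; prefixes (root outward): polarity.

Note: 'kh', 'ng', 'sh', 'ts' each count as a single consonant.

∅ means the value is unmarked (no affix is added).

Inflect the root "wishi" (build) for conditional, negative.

Attach polarity negative ikh- → ikhwishi.
Attach mood conditional -ib → ikhwishiib.

ikhwishiib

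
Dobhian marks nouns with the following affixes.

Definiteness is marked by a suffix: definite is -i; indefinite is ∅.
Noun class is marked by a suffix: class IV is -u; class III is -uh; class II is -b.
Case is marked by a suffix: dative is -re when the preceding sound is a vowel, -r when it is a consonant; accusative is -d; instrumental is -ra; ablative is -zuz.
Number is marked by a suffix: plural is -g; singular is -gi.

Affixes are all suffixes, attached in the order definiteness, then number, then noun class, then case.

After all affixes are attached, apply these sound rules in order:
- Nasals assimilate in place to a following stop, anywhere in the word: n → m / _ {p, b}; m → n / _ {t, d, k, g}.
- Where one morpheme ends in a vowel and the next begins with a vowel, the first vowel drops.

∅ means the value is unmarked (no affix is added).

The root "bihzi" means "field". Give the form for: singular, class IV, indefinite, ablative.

definiteness = indefinite: zero marking, form stays bihzi.
Attach number singular -gi → bihzigi.
Attach noun class class IV -u → bihzigiu.
Attach case ablative -zuz → bihzigiuzuz.
Nasal assimilation: no change.
Apply vowel deletion: bihzigiuzuz → bihziguzuz.

bihziguzuz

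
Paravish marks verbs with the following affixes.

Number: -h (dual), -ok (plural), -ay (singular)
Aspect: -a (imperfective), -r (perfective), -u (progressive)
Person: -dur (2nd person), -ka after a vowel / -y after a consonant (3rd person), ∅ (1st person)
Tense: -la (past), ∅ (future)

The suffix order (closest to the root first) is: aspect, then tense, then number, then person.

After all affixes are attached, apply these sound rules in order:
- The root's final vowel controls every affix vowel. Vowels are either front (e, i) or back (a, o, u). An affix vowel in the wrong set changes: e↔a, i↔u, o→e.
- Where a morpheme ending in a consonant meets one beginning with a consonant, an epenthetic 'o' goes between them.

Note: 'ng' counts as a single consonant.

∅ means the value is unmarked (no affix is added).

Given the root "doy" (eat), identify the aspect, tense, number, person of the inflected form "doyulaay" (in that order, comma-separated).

Segment: doy-u-la-ay.
aspect: -u → progressive.
tense: -la → past.
number: -ay → singular.
person: ∅ → 1st person.

progressive, past, singular, 1st person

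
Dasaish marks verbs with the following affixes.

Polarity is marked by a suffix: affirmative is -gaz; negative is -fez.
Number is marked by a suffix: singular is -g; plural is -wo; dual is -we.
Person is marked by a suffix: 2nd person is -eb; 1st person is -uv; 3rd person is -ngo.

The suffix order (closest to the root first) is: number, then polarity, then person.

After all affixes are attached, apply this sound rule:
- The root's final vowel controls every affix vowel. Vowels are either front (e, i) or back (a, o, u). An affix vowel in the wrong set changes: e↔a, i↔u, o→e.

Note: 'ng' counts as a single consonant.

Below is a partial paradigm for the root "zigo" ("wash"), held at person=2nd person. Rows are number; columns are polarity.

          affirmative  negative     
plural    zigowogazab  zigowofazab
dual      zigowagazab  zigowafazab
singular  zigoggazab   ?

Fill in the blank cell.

Attach number singular -g → zigog.
Attach polarity negative -fez → zigogfez.
Attach person 2nd person -eb → zigogfezeb.
Apply vowel harmony: zigogfezeb → zigogfazab.

zigogfazab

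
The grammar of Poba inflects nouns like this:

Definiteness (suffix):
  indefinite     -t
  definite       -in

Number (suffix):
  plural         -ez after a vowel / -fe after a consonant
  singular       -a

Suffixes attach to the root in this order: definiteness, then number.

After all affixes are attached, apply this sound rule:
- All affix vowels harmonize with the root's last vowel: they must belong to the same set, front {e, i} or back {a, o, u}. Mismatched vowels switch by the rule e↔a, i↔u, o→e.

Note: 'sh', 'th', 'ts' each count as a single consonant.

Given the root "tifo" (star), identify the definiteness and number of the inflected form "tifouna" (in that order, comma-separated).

definite, singular

Segment: tifo-in-a.
definiteness: -in → definite.
number: -a → singular.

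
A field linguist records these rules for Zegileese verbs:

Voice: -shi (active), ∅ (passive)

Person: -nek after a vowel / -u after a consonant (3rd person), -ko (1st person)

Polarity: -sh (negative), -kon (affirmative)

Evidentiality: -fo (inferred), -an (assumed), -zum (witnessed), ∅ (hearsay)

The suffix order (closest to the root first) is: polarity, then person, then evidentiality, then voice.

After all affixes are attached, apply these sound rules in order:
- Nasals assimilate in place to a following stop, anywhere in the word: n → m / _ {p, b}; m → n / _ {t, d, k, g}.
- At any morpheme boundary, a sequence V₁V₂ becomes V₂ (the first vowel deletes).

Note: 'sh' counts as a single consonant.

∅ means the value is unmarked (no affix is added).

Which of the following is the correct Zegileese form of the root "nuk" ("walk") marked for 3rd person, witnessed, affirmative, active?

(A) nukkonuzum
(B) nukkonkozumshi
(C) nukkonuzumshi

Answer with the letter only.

C

Attach polarity affirmative -kon → nukkon.
Attach person 3rd person -u (after consonant 'n') → nukkonu.
Attach evidentiality witnessed -zum → nukkonuzum.
Attach voice active -shi → nukkonuzumshi.
Nasal assimilation: no change.
Vowel deletion: no change.
So the correct form is nukkonuzumshi, option (C).
(A) nukkonuzum is wrong: it uses passive instead of active for voice.
(B) nukkonkozumshi is wrong: it uses 1st person instead of 3rd person for person.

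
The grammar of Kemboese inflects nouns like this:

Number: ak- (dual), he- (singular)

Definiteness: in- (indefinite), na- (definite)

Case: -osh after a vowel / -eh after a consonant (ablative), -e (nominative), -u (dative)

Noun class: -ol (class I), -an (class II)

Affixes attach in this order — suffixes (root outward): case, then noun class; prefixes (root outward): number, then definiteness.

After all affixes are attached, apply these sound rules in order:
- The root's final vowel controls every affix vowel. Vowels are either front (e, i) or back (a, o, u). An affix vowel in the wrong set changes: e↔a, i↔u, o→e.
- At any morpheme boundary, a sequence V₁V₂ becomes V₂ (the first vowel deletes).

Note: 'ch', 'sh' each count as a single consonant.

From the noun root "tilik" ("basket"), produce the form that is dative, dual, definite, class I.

Attach case dative -u → tiliku.
Attach noun class class I -ol → tilikuol.
Attach number dual ak- → aktilikuol.
Attach definiteness definite na- → naaktilikuol.
Apply vowel harmony: naaktilikuol → neektilikiel.
Apply vowel deletion: neektilikiel → nektilikel.

nektilikel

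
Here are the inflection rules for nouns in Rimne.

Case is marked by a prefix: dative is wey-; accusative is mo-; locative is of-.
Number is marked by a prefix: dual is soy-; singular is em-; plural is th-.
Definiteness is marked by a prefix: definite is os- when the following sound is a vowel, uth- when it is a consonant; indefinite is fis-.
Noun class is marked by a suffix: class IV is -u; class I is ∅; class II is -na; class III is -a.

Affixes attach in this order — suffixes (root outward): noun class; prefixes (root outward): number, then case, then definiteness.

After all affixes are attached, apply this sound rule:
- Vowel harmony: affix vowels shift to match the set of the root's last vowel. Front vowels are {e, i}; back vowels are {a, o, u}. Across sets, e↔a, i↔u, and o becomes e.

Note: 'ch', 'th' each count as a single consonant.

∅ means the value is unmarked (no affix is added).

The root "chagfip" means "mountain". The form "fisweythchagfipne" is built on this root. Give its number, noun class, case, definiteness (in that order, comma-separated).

Segment: fis-wey-th-chagfip-na.
number: th- → plural.
noun class: -na → class II.
case: wey- → dative.
definiteness: fis- → indefinite.

plural, class II, dative, indefinite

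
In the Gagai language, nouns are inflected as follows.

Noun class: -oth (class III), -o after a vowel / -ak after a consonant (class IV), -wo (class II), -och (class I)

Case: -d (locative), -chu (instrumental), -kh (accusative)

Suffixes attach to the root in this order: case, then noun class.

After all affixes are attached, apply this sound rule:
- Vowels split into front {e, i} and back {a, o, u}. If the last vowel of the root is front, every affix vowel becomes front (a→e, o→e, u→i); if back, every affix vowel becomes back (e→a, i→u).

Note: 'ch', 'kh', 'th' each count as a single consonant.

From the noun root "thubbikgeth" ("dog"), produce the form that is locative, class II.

thubbikgethdwe

Attach case locative -d → thubbikgethd.
Attach noun class class II -wo → thubbikgethdwo.
Apply vowel harmony: thubbikgethdwo → thubbikgethdwe.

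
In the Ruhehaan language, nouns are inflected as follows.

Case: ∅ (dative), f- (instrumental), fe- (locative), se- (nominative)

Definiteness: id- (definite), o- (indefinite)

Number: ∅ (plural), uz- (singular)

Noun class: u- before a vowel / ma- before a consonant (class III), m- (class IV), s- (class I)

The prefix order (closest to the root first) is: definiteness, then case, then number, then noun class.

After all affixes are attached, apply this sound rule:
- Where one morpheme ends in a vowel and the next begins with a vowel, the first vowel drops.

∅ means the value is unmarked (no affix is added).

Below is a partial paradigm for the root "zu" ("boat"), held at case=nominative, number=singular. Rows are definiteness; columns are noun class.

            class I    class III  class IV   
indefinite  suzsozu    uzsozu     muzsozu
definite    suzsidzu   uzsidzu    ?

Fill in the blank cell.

Attach definiteness definite id- → idzu.
Attach case nominative se- → seidzu.
Attach number singular uz- → uzseidzu.
Attach noun class class IV m- → muzseidzu.
Apply vowel deletion: muzseidzu → muzsidzu.

muzsidzu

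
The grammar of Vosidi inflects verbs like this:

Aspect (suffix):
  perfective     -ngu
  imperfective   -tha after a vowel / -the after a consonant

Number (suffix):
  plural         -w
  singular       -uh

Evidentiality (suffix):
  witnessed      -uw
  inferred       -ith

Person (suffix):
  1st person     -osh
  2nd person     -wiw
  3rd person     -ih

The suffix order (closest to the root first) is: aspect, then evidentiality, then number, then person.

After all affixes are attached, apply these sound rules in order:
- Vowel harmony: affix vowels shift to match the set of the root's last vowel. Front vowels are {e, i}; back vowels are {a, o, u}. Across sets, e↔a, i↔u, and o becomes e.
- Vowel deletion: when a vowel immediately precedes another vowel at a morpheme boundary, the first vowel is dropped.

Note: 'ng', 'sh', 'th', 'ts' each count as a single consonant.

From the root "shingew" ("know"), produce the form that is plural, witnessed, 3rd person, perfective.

Attach aspect perfective -ngu → shingewngu.
Attach evidentiality witnessed -uw → shingewnguuw.
Attach number plural -w → shingewnguuww.
Attach person 3rd person -ih → shingewnguuwwih.
Apply vowel harmony: shingewnguuwwih → shingewngiiwwih.
Apply vowel deletion: shingewngiiwwih → shingewngiwwih.

shingewngiwwih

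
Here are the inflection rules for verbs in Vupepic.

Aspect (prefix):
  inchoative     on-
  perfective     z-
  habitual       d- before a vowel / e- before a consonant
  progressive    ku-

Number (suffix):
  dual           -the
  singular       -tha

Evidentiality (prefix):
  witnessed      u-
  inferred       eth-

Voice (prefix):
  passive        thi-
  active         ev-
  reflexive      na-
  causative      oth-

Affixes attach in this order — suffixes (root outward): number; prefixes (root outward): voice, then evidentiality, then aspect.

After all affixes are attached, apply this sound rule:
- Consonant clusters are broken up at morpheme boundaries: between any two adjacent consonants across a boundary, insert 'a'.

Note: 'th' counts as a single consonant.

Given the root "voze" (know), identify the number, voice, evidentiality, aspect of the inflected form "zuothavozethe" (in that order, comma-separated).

Segment: z-u-oth-voze-the.
number: -the → dual.
voice: oth- → causative.
evidentiality: u- → witnessed.
aspect: z- → perfective.

dual, causative, witnessed, perfective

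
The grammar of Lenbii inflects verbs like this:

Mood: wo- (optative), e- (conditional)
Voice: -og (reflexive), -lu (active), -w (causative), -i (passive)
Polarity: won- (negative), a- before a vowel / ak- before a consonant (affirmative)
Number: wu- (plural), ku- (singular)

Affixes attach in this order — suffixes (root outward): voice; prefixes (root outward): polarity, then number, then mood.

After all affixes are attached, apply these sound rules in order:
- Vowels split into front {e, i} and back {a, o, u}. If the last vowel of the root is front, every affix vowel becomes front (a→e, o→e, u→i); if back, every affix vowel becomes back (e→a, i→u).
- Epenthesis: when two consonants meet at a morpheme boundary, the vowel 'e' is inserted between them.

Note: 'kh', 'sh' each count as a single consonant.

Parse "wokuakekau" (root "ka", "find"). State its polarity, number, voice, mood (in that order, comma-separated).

affirmative, singular, passive, optative

Segment: wo-ku-ak-ka-i.
polarity: a/ak- → affirmative.
number: ku- → singular.
voice: -i → passive.
mood: wo- → optative.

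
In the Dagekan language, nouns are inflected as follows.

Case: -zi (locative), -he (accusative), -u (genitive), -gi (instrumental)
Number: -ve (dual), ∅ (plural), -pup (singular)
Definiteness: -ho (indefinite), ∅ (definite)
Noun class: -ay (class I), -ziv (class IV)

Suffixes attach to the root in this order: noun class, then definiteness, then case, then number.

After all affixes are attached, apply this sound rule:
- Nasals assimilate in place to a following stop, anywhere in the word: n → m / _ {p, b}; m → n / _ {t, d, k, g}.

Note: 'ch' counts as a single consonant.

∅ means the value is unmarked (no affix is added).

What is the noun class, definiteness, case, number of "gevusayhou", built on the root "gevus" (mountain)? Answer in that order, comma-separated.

Segment: gevus-ay-ho-u.
noun class: -ay → class I.
definiteness: -ho → indefinite.
case: -u → genitive.
number: ∅ → plural.

class I, indefinite, genitive, plural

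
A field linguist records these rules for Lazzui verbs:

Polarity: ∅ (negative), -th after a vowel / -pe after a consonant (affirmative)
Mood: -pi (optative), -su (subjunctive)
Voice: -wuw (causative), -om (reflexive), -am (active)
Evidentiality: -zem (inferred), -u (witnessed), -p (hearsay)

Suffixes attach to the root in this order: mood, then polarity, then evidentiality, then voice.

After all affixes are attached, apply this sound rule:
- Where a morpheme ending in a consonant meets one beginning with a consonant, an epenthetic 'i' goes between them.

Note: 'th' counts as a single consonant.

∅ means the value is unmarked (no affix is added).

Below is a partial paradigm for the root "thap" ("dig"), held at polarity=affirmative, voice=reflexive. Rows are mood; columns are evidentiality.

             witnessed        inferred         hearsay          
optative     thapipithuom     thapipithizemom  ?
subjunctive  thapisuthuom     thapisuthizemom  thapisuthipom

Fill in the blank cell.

thapipithipom

Attach mood optative -pi → thappi.
Attach polarity affirmative -th (after vowel 'i') → thappith.
Attach evidentiality hearsay -p → thappithp.
Attach voice reflexive -om → thappithpom.
Apply epenthesis: thappithpom → thapipithipom.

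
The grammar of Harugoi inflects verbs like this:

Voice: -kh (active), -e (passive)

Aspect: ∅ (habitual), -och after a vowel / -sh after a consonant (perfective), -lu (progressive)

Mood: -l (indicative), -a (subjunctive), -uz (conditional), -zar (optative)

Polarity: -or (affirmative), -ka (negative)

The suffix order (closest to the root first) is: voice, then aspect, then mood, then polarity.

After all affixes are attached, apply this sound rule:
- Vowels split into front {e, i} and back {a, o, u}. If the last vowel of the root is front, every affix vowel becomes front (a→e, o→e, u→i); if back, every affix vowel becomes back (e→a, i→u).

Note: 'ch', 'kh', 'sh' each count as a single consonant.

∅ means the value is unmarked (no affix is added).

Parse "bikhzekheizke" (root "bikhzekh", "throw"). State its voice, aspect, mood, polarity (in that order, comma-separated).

passive, habitual, conditional, negative

Segment: bikhzekh-e-uz-ka.
voice: -e → passive.
aspect: ∅ → habitual.
mood: -uz → conditional.
polarity: -ka → negative.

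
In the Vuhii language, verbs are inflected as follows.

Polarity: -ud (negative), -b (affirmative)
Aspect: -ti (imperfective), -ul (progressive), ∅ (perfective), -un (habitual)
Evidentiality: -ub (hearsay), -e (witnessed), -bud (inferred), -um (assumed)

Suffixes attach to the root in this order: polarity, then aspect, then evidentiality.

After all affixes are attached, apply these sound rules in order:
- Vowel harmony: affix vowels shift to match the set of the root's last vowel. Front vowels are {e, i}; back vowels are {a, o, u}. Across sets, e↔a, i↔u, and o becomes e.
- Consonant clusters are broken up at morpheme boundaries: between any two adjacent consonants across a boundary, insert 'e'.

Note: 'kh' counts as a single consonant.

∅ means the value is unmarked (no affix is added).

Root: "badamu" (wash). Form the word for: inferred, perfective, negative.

Attach polarity negative -ud → badamuud.
aspect = perfective: zero marking, form stays badamuud.
Attach evidentiality inferred -bud → badamuudbud.
Vowel harmony: no change.
Apply epenthesis: badamuudbud → badamuudebud.

badamuudebud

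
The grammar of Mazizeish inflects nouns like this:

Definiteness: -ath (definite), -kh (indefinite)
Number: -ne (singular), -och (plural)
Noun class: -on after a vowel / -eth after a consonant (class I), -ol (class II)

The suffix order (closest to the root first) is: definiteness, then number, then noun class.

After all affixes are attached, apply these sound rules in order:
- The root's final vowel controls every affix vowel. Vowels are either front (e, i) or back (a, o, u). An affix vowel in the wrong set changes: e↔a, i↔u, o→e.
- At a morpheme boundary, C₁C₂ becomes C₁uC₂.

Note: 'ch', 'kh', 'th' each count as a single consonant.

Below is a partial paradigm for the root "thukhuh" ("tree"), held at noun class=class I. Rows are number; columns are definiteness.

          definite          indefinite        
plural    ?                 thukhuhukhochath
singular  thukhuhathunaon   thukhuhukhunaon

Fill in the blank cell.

thukhuhathochath

Attach definiteness definite -ath → thukhuhath.
Attach number plural -och → thukhuhathoch.
Attach noun class class I -eth (after consonant 'ch') → thukhuhathocheth.
Apply vowel harmony: thukhuhathocheth → thukhuhathochath.
Epenthesis: no change.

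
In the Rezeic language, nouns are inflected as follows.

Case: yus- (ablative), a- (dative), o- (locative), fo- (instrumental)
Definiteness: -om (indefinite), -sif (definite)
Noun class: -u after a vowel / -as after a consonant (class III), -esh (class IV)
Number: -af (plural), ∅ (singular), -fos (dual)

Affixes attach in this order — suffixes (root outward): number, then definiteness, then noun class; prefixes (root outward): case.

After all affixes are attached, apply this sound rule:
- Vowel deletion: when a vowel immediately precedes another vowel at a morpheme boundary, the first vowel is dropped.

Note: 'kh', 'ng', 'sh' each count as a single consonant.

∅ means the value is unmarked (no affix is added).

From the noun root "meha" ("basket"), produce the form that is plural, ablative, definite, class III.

yusmehafsifas

Attach number plural -af → mehaaf.
Attach case ablative yus- → yusmehaaf.
Attach definiteness definite -sif → yusmehaafsif.
Attach noun class class III -as (after consonant 'f') → yusmehaafsifas.
Apply vowel deletion: yusmehaafsifas → yusmehafsifas.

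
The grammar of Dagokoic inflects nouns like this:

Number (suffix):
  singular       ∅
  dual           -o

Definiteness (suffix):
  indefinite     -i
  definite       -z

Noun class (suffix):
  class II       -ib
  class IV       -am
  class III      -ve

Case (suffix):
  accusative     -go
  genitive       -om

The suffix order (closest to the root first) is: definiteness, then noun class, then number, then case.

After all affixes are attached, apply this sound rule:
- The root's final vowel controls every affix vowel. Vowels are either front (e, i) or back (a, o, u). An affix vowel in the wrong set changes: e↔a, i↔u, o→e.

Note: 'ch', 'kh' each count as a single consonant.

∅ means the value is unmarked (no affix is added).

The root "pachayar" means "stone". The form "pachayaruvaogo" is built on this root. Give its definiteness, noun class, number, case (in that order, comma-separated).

indefinite, class III, dual, accusative

Segment: pachayar-i-ve-o-go.
definiteness: -i → indefinite.
noun class: -ve → class III.
number: -o → dual.
case: -go → accusative.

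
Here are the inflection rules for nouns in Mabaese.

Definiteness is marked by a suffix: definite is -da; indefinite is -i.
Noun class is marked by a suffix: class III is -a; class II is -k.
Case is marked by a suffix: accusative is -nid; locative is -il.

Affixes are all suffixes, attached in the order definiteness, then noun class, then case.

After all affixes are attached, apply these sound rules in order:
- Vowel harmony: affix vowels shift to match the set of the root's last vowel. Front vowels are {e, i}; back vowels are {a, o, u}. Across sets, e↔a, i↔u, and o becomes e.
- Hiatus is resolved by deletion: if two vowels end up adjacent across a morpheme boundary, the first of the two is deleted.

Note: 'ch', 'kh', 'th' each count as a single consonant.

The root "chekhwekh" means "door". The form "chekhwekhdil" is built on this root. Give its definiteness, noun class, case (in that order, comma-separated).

Segment: chekhwekh-da-a-il.
definiteness: -da → definite.
noun class: -a → class III.
case: -il → locative.

definite, class III, locative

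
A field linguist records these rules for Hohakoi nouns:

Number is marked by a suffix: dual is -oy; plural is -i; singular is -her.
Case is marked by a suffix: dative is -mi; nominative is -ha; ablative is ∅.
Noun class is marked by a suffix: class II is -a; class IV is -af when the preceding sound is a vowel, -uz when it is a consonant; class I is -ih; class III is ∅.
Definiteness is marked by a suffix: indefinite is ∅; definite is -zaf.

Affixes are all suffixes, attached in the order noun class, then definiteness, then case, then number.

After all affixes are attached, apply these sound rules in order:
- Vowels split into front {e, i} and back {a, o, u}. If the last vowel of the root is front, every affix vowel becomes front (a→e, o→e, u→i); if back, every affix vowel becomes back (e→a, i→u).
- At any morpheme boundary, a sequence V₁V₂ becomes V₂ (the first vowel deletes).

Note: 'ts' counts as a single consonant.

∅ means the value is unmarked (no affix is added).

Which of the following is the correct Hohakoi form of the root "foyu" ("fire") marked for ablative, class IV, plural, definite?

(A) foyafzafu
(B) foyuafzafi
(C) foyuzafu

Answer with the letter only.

Attach noun class class IV -af (after vowel 'u') → foyuaf.
Attach definiteness definite -zaf → foyuafzaf.
case = ablative: zero marking, form stays foyuafzaf.
Attach number plural -i → foyuafzafi.
Apply vowel harmony: foyuafzafi → foyuafzafu.
Apply vowel deletion: foyuafzafu → foyafzafu.
So the correct form is foyafzafu, option (A).
(B) foyuafzafi is wrong: it fails to apply the sound rule(s).
(C) foyuzafu is wrong: it uses class III instead of class IV for noun class.

A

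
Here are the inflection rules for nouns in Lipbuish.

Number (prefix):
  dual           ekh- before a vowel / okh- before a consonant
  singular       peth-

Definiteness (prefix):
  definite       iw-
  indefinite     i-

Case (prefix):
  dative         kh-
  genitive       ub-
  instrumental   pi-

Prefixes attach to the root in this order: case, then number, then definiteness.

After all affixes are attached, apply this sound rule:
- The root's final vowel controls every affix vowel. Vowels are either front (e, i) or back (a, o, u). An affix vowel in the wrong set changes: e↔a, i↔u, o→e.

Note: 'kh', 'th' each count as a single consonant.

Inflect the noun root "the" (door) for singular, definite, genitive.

Attach case genitive ub- → ubthe.
Attach number singular peth- → pethubthe.
Attach definiteness definite iw- → iwpethubthe.
Apply vowel harmony: iwpethubthe → iwpethibthe.

iwpethibthe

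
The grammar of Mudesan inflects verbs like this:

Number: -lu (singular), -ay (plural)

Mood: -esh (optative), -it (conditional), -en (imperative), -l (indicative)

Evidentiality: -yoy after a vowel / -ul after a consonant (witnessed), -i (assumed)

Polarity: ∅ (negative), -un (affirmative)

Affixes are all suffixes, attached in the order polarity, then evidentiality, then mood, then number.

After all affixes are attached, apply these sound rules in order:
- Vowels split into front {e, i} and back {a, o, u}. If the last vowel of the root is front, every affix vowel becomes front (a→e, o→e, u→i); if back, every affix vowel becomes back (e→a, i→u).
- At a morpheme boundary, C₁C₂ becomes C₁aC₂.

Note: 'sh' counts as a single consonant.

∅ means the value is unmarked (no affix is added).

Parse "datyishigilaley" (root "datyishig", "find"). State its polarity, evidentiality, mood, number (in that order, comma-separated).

Segment: datyishig-ul-l-ay.
polarity: ∅ → negative.
evidentiality: -yoy/ul → witnessed.
mood: -l → indicative.
number: -ay → plural.

negative, witnessed, indicative, plural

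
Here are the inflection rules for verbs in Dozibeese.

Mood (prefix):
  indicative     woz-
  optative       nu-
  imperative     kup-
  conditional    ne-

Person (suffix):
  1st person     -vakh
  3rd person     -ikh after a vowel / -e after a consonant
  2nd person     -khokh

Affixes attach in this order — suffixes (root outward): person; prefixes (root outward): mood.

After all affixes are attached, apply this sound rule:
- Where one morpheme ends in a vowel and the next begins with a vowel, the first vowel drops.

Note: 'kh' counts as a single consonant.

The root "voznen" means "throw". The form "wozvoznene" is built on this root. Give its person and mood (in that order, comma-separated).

3rd person, indicative

Segment: woz-voznen-e.
person: -ikh/e → 3rd person.
mood: woz- → indicative.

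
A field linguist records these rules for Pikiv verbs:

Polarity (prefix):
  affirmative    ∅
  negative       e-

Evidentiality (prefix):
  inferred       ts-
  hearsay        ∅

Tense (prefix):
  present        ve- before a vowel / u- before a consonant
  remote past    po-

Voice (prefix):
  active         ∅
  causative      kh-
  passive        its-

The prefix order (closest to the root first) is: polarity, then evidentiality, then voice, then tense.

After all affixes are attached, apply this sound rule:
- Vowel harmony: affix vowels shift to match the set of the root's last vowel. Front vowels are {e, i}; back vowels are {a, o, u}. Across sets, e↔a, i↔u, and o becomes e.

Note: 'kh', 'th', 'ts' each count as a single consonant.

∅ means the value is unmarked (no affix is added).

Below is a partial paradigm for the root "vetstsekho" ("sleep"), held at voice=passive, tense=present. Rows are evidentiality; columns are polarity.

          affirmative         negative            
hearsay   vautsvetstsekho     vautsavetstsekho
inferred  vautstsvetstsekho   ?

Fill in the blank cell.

Attach polarity negative e- → evetstsekho.
Attach evidentiality inferred ts- → tsevetstsekho.
Attach voice passive its- → itstsevetstsekho.
Attach tense present ve- (before vowel 'i') → veitstsevetstsekho.
Apply vowel harmony: veitstsevetstsekho → vautstsavetstsekho.

vautstsavetstsekho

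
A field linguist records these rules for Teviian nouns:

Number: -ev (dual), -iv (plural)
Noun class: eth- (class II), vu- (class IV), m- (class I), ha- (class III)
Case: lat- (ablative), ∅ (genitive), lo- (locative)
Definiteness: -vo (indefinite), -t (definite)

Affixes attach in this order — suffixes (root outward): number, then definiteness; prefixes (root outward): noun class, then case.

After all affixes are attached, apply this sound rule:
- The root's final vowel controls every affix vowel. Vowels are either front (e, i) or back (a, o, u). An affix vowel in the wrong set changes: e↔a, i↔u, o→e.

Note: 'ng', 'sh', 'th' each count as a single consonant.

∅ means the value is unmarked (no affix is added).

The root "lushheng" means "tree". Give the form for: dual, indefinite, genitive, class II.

ethlushhengevve

Attach number dual -ev → lushhengev.
Attach definiteness indefinite -vo → lushhengevvo.
Attach noun class class II eth- → ethlushhengevvo.
case = genitive: zero marking, form stays ethlushhengevvo.
Apply vowel harmony: ethlushhengevvo → ethlushhengevve.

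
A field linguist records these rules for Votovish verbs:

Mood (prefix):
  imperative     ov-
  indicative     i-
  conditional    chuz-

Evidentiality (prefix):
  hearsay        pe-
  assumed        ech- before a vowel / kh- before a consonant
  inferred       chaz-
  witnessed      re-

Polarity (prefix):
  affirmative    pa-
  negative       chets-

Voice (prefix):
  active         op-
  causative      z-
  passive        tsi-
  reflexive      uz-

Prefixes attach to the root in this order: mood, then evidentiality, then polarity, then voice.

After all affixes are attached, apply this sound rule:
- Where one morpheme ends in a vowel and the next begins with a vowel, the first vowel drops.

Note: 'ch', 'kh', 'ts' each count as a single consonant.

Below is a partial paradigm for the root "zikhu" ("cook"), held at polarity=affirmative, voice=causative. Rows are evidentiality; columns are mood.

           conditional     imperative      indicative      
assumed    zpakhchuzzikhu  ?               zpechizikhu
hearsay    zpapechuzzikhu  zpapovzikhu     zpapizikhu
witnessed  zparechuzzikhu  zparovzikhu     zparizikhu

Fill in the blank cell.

zpechovzikhu

Attach mood imperative ov- → ovzikhu.
Attach evidentiality assumed ech- (before vowel 'o') → echovzikhu.
Attach polarity affirmative pa- → paechovzikhu.
Attach voice causative z- → zpaechovzikhu.
Apply vowel deletion: zpaechovzikhu → zpechovzikhu.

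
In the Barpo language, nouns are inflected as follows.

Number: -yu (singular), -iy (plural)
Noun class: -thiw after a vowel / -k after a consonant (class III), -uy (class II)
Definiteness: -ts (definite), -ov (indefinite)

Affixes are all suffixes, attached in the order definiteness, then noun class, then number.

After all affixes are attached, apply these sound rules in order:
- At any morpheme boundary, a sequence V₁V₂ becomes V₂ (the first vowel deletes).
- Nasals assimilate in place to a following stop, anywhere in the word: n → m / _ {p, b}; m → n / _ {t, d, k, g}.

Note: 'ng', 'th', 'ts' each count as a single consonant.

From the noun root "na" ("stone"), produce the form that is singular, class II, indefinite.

novuyyu

Attach definiteness indefinite -ov → naov.
Attach noun class class II -uy → naovuy.
Attach number singular -yu → naovuyyu.
Apply vowel deletion: naovuyyu → novuyyu.
Nasal assimilation: no change.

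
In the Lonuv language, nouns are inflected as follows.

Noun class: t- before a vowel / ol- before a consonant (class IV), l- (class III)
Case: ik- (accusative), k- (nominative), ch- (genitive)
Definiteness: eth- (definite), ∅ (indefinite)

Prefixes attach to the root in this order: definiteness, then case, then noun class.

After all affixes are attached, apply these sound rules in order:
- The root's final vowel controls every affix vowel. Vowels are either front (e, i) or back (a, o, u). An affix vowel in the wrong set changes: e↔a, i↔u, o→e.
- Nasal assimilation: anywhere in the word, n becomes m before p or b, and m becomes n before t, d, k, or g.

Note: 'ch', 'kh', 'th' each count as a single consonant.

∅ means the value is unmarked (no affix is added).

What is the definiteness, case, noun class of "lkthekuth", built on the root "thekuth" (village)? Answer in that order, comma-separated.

indefinite, nominative, class III

Segment: l-k-thekuth.
definiteness: ∅ → indefinite.
case: k- → nominative.
noun class: l- → class III.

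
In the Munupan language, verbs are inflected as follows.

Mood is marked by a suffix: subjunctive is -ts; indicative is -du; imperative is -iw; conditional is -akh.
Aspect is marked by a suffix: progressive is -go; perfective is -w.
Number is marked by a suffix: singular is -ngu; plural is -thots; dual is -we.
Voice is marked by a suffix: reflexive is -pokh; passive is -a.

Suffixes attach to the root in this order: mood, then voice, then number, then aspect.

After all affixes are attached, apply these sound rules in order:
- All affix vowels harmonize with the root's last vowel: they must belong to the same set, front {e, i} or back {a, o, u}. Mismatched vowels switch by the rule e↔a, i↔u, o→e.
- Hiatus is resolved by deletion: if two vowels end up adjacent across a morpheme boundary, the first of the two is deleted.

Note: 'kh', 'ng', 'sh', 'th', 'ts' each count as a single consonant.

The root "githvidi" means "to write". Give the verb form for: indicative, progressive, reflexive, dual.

githvididipekhwege

Attach mood indicative -du → githvididu.
Attach voice reflexive -pokh → githvididupokh.
Attach number dual -we → githvididupokhwe.
Attach aspect progressive -go → githvididupokhwego.
Apply vowel harmony: githvididupokhwego → githvididipekhwege.
Vowel deletion: no change.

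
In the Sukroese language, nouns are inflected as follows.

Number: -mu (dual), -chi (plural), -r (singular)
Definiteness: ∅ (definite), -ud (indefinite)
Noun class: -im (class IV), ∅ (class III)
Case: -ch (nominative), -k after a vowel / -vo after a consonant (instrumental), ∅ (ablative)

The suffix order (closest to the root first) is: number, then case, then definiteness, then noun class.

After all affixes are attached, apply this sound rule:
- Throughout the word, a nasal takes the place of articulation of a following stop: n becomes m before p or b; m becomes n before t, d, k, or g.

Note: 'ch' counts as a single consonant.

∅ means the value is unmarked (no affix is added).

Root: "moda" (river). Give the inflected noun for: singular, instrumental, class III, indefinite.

Attach number singular -r → modar.
Attach case instrumental -vo (after consonant 'r') → modarvo.
Attach definiteness indefinite -ud → modarvoud.
noun class = class III: zero marking, form stays modarvoud.
Nasal assimilation: no change.

modarvoud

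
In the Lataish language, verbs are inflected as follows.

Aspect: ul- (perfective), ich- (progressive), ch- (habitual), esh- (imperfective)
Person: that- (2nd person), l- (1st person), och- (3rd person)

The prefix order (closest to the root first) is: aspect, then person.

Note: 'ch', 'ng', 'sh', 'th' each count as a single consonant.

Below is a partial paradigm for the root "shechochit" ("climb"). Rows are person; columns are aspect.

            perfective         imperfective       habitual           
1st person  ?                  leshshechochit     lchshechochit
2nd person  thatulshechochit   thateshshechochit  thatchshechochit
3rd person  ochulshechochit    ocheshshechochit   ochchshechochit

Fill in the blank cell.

Attach aspect perfective ul- → ulshechochit.
Attach person 1st person l- → lulshechochit.

lulshechochit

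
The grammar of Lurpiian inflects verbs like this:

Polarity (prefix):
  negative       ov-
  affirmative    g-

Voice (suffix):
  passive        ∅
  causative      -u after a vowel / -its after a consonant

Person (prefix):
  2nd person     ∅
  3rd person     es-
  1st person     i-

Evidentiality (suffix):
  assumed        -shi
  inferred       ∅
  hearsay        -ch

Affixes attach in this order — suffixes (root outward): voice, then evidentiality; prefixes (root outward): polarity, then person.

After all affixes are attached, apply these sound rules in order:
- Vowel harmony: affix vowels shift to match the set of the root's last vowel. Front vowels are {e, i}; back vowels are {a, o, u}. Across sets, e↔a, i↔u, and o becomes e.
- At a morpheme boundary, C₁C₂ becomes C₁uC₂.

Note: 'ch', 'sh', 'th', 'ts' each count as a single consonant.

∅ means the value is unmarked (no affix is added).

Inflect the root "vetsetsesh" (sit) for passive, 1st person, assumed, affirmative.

iguvetsetseshushi

voice = passive: zero marking, form stays vetsetsesh.
Attach polarity affirmative g- → gvetsetsesh.
Attach person 1st person i- → igvetsetsesh.
Attach evidentiality assumed -shi → igvetsetseshshi.
Vowel harmony: no change.
Apply epenthesis: igvetsetseshshi → iguvetsetseshushi.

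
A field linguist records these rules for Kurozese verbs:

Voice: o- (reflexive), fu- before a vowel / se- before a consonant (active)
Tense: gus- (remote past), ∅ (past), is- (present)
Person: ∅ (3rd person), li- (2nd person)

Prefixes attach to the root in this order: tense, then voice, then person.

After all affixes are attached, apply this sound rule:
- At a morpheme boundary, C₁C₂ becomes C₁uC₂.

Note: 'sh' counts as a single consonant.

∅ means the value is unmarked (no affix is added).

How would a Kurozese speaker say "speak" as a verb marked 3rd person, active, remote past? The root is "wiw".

Attach tense remote past gus- → guswiw.
Attach voice active se- (before consonant 'g') → seguswiw.
person = 3rd person: zero marking, form stays seguswiw.
Apply epenthesis: seguswiw → segusuwiw.

segusuwiw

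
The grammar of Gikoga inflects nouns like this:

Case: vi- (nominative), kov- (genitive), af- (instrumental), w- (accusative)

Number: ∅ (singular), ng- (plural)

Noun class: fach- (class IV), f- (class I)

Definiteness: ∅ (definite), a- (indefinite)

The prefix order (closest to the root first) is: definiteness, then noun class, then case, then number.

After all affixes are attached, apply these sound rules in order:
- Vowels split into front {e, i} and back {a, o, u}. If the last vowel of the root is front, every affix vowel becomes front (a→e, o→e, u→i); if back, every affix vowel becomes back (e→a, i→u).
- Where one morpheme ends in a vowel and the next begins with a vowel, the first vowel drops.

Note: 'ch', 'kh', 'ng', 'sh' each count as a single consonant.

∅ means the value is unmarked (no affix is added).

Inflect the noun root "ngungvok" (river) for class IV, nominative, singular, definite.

definiteness = definite: zero marking, form stays ngungvok.
Attach noun class class IV fach- → fachngungvok.
Attach case nominative vi- → vifachngungvok.
number = singular: zero marking, form stays vifachngungvok.
Apply vowel harmony: vifachngungvok → vufachngungvok.
Vowel deletion: no change.

vufachngungvok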